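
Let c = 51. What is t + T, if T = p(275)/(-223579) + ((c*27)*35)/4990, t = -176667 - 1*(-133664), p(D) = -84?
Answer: -9593183439713/223131842 ≈ -42993.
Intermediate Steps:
t = -43003 (t = -176667 + 133664 = -43003)
T = 2155161813/223131842 (T = -84/(-223579) + ((51*27)*35)/4990 = -84*(-1/223579) + (1377*35)*(1/4990) = 84/223579 + 48195*(1/4990) = 84/223579 + 9639/998 = 2155161813/223131842 ≈ 9.6587)
t + T = -43003 + 2155161813/223131842 = -9593183439713/223131842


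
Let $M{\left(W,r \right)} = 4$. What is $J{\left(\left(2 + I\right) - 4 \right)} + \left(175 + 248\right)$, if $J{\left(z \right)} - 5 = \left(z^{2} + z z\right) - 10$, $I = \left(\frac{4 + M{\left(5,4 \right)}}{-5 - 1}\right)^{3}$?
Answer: $\frac{332570}{729} \approx 456.2$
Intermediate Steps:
$I = - \frac{64}{27}$ ($I = \left(\frac{4 + 4}{-5 - 1}\right)^{3} = \left(\frac{8}{-6}\right)^{3} = \left(8 \left(- \frac{1}{6}\right)\right)^{3} = \left(- \frac{4}{3}\right)^{3} = - \frac{64}{27} \approx -2.3704$)
$J{\left(z \right)} = -5 + 2 z^{2}$ ($J{\left(z \right)} = 5 - \left(10 - z^{2} - z z\right) = 5 + \left(\left(z^{2} + z^{2}\right) - 10\right) = 5 + \left(2 z^{2} - 10\right) = 5 + \left(-10 + 2 z^{2}\right) = -5 + 2 z^{2}$)
$J{\left(\left(2 + I\right) - 4 \right)} + \left(175 + 248\right) = \left(-5 + 2 \left(\left(2 - \frac{64}{27}\right) - 4\right)^{2}\right) + \left(175 + 248\right) = \left(-5 + 2 \left(- \frac{10}{27} - 4\right)^{2}\right) + 423 = \left(-5 + 2 \left(- \frac{118}{27}\right)^{2}\right) + 423 = \left(-5 + 2 \cdot \frac{13924}{729}\right) + 423 = \left(-5 + \frac{27848}{729}\right) + 423 = \frac{24203}{729} + 423 = \frac{332570}{729}$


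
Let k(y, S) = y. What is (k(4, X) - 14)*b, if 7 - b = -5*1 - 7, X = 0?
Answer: -190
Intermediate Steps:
b = 19 (b = 7 - (-5*1 - 7) = 7 - (-5 - 7) = 7 - 1*(-12) = 7 + 12 = 19)
(k(4, X) - 14)*b = (4 - 14)*19 = -10*19 = -190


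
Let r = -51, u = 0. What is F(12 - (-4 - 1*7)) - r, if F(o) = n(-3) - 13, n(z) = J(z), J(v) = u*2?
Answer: 38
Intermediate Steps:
J(v) = 0 (J(v) = 0*2 = 0)
n(z) = 0
F(o) = -13 (F(o) = 0 - 13 = -13)
F(12 - (-4 - 1*7)) - r = -13 - (-51) = -13 - 1*(-51) = -13 + 51 = 38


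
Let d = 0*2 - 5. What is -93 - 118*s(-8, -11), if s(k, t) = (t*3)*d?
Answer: -19563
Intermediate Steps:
d = -5 (d = 0 - 5 = -5)
s(k, t) = -15*t (s(k, t) = (t*3)*(-5) = (3*t)*(-5) = -15*t)
-93 - 118*s(-8, -11) = -93 - (-1770)*(-11) = -93 - 118*165 = -93 - 19470 = -19563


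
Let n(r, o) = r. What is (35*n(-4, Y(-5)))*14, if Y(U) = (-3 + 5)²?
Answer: -1960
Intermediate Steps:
Y(U) = 4 (Y(U) = 2² = 4)
(35*n(-4, Y(-5)))*14 = (35*(-4))*14 = -140*14 = -1960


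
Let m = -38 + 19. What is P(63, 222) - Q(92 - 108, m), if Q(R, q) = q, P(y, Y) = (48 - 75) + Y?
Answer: 214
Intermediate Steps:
P(y, Y) = -27 + Y
m = -19
P(63, 222) - Q(92 - 108, m) = (-27 + 222) - 1*(-19) = 195 + 19 = 214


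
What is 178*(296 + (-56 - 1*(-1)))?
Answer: 42898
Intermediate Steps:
178*(296 + (-56 - 1*(-1))) = 178*(296 + (-56 + 1)) = 178*(296 - 55) = 178*241 = 42898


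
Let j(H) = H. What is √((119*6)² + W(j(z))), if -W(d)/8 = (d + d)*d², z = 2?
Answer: 2*√127417 ≈ 713.91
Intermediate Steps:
W(d) = -16*d³ (W(d) = -8*(d + d)*d² = -8*2*d*d² = -16*d³)
√((119*6)² + W(j(z))) = √((119*6)² - 16*2³) = √(714² - 16*8) = √(509796 - 128) = √509668 = 2*√127417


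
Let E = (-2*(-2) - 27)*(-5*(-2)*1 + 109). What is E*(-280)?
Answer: 766360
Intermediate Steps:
E = -2737 (E = (4 - 27)*(10*1 + 109) = -23*(10 + 109) = -23*119 = -2737)
E*(-280) = -2737*(-280) = 766360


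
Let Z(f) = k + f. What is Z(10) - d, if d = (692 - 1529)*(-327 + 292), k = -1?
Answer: -29286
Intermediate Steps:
d = 29295 (d = -837*(-35) = 29295)
Z(f) = -1 + f
Z(10) - d = (-1 + 10) - 1*29295 = 9 - 29295 = -29286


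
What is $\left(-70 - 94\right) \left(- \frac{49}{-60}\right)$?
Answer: $- \frac{2009}{15} \approx -133.93$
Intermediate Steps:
$\left(-70 - 94\right) \left(- \frac{49}{-60}\right) = - 164 \left(\left(-49\right) \left(- \frac{1}{60}\right)\right) = \left(-164\right) \frac{49}{60} = - \frac{2009}{15}$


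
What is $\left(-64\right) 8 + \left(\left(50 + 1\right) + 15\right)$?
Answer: $-446$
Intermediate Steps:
$\left(-64\right) 8 + \left(\left(50 + 1\right) + 15\right) = -512 + \left(51 + 15\right) = -512 + 66 = -446$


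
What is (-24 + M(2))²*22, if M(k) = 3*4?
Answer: 3168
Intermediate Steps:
M(k) = 12
(-24 + M(2))²*22 = (-24 + 12)²*22 = (-12)²*22 = 144*22 = 3168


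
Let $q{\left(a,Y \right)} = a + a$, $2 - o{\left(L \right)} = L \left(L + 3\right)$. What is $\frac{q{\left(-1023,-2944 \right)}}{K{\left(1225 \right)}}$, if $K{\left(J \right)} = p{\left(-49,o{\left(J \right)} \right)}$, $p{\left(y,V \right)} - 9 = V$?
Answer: $\frac{2046}{1504289} \approx 0.0013601$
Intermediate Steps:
$o{\left(L \right)} = 2 - L \left(3 + L\right)$ ($o{\left(L \right)} = 2 - L \left(L + 3\right) = 2 - L \left(3 + L\right)$)
$p{\left(y,V \right)} = 9 + V$
$q{\left(a,Y \right)} = 2 a$
$K{\left(J \right)} = 11 - J^{2} - 3 J$ ($K{\left(J \right)} = 9 - \left(-2 + J^{2} + 3 J\right) = 11 - J^{2} - 3 J$)
$\frac{q{\left(-1023,-2944 \right)}}{K{\left(1225 \right)}} = \frac{2 \left(-1023\right)}{11 - 1225^{2} - 3675} = - \frac{2046}{11 - 1500625 - 3675} = - \frac{2046}{-1504289} = \left(-2046\right) \left(- \frac{1}{1504289}\right) = \frac{2046}{1504289}$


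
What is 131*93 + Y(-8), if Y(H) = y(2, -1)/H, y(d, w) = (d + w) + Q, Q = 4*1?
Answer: 97459/8 ≈ 12182.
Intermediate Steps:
Q = 4
y(d, w) = 4 + d + w (y(d, w) = (d + w) + 4 = 4 + d + w)
Y(H) = 5/H (Y(H) = (4 + 2 - 1)/H = 5/H)
131*93 + Y(-8) = 131*93 + 5/(-8) = 12183 + 5*(-⅛) = 12183 - 5/8 = 97459/8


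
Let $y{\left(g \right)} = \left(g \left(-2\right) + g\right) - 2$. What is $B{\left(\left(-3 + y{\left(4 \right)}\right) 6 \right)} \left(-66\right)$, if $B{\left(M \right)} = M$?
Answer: $3564$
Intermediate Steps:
$y{\left(g \right)} = -2 - g$ ($y{\left(g \right)} = \left(- 2 g + g\right) - 2 = - g - 2 = -2 - g$)
$B{\left(\left(-3 + y{\left(4 \right)}\right) 6 \right)} \left(-66\right) = \left(-3 - 6\right) 6 \left(-66\right) = \left(-9\right) 6 \left(-66\right) = \left(-54\right) \left(-66\right) = 3564$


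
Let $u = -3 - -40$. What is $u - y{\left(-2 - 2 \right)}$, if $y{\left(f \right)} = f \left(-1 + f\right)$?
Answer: $17$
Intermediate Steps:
$u = 37$ ($u = -3 + 40 = 37$)
$u - y{\left(-2 - 2 \right)} = 37 - \left(-2 - 2\right) \left(-1 - 4\right) = 37 - - 4 \left(-1 - 4\right) = 37 - \left(-4\right) \left(-5\right) = 37 - 20 = 17$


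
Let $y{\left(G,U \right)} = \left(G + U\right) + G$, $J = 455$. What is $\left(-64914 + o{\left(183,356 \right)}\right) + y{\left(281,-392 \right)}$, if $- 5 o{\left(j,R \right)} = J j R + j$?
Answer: $- \frac{29966243}{5} \approx -5.9932 \cdot 10^{6}$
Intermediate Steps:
$y{\left(G,U \right)} = U + 2 G$
$o{\left(j,R \right)} = - \frac{j}{5} - 91 R j$ ($o{\left(j,R \right)} = - \frac{455 j R + j}{5} = - \frac{455 R j + j}{5} = - \frac{j + 455 R j}{5} = - \frac{j}{5} - 91 R j$)
$\left(-64914 + o{\left(183,356 \right)}\right) + y{\left(281,-392 \right)} = \left(-64914 - \frac{183 \left(1 + 455 \cdot 356\right)}{5}\right) + \left(-392 + 2 \cdot 281\right) = \left(-64914 - \frac{183 \left(1 + 161980\right)}{5}\right) + \left(-392 + 562\right) = \left(-64914 - \frac{183}{5} \cdot 161981\right) + 170 = \left(-64914 - \frac{29642523}{5}\right) + 170 = - \frac{29967093}{5} + 170 = - \frac{29966243}{5}$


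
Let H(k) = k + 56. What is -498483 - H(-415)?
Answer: -498124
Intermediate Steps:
H(k) = 56 + k
-498483 - H(-415) = -498483 - (56 - 415) = -498483 - 1*(-359) = -498483 + 359 = -498124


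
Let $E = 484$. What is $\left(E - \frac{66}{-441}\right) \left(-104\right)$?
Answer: $- \frac{7401680}{147} \approx -50352.0$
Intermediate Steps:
$\left(E - \frac{66}{-441}\right) \left(-104\right) = \left(484 - \frac{66}{-441}\right) \left(-104\right) = \left(484 - - \frac{22}{147}\right) \left(-104\right) = \left(484 + \frac{22}{147}\right) \left(-104\right) = \frac{71170}{147} \left(-104\right) = - \frac{7401680}{147}$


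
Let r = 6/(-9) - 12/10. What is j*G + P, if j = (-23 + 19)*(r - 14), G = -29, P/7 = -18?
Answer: -29498/15 ≈ -1966.5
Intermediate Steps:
P = -126 (P = 7*(-18) = -126)
r = -28/15 (r = 6*(-1/9) - 12*1/10 = -2/3 - 6/5 = -28/15 ≈ -1.8667)
j = 952/15 (j = (-23 + 19)*(-28/15 - 14) = -4*(-238/15) = 952/15 ≈ 63.467)
j*G + P = (952/15)*(-29) - 126 = -27608/15 - 126 = -29498/15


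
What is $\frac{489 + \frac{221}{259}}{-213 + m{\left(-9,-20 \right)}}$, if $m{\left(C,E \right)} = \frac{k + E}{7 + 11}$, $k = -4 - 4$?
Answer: $- \frac{1141848}{500129} \approx -2.2831$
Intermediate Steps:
$k = -8$ ($k = -4 - 4 = -8$)
$m{\left(C,E \right)} = - \frac{4}{9} + \frac{E}{18}$ ($m{\left(C,E \right)} = \frac{-8 + E}{7 + 11} = \frac{-8 + E}{18} = \left(-8 + E\right) \frac{1}{18} = - \frac{4}{9} + \frac{E}{18}$)
$\frac{489 + \frac{221}{259}}{-213 + m{\left(-9,-20 \right)}} = \frac{489 + \frac{221}{259}}{-213 + \left(- \frac{4}{9} + \frac{1}{18} \left(-20\right)\right)} = \frac{489 + 221 \cdot \frac{1}{259}}{-213 - \frac{14}{9}} = \frac{489 + \frac{221}{259}}{-213 - \frac{14}{9}} = \frac{126872}{259 \left(- \frac{1931}{9}\right)} = \frac{126872}{259} \left(- \frac{9}{1931}\right) = - \frac{1141848}{500129}$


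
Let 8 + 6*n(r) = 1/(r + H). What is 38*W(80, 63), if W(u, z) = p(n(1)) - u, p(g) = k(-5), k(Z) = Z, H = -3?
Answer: -3230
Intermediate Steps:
n(r) = -4/3 + 1/(6*(-3 + r)) (n(r) = -4/3 + 1/(6*(r - 3)) = -4/3 + 1/(6*(-3 + r)))
p(g) = -5
W(u, z) = -5 - u
38*W(80, 63) = 38*(-5 - 1*80) = 38*(-5 - 80) = 38*(-85) = -3230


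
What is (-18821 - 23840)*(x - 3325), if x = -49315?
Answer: 2245675040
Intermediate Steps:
(-18821 - 23840)*(x - 3325) = (-18821 - 23840)*(-49315 - 3325) = -42661*(-52640) = 2245675040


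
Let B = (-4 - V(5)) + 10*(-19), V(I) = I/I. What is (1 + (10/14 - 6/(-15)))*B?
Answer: -2886/7 ≈ -412.29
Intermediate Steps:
V(I) = 1
B = -195 (B = (-4 - 1*1) + 10*(-19) = (-4 - 1) - 190 = -5 - 190 = -195)
(1 + (10/14 - 6/(-15)))*B = (1 + (10/14 - 6/(-15)))*(-195) = (1 + (10*(1/14) - 6*(-1/15)))*(-195) = (1 + (5/7 + ⅖))*(-195) = (1 + 39/35)*(-195) = (74/35)*(-195) = -2886/7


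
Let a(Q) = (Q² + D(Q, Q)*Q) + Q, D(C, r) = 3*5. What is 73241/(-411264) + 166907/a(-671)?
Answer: 5207579249/25821797760 ≈ 0.20167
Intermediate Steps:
D(C, r) = 15
a(Q) = Q² + 16*Q (a(Q) = (Q² + 15*Q) + Q = Q² + 16*Q)
73241/(-411264) + 166907/a(-671) = 73241/(-411264) + 166907/((-671*(16 - 671))) = 73241*(-1/411264) + 166907/((-671*(-655))) = -10463/58752 + 166907/439505 = 5207579249/25821797760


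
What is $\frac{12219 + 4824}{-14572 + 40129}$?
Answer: $\frac{5681}{8519} \approx 0.66686$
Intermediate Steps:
$\frac{12219 + 4824}{-14572 + 40129} = \frac{17043}{25557} = 17043 \cdot \frac{1}{25557} = \frac{5681}{8519}$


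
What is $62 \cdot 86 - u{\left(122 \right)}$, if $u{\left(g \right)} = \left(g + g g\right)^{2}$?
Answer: $-225174704$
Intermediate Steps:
$u{\left(g \right)} = \left(g + g^{2}\right)^{2}$
$62 \cdot 86 - u{\left(122 \right)} = 62 \cdot 86 - 122^{2} \left(1 + 122\right)^{2} = 5332 - 14884 \cdot 123^{2} = 5332 - 14884 \cdot 15129 = 5332 - 225180036 = -225174704$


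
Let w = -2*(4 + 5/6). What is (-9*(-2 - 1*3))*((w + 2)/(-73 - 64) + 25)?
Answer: 154470/137 ≈ 1127.5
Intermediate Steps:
w = -29/3 (w = -2*(4 + 5*(1/6)) = -2*(4 + 5/6) = -2*29/6 = -29/3 ≈ -9.6667)
(-9*(-2 - 1*3))*((w + 2)/(-73 - 64) + 25) = (-9*(-2 - 1*3))*((-29/3 + 2)/(-73 - 64) + 25) = (-9*(-2 - 3))*(-23/3/(-137) + 25) = (-9*(-5))*(-23/3*(-1/137) + 25) = 45*(23/411 + 25) = 45*(10298/411) = 154470/137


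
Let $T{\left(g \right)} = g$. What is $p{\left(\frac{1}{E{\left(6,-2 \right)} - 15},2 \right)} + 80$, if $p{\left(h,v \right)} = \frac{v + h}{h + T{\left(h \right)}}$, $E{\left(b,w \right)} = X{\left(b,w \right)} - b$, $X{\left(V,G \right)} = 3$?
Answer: $\frac{125}{2} \approx 62.5$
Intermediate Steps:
$E{\left(b,w \right)} = 3 - b$
$p{\left(h,v \right)} = \frac{h + v}{2 h}$ ($p{\left(h,v \right)} = \frac{v + h}{h + h} = \frac{h + v}{2 h}$)
$p{\left(\frac{1}{E{\left(6,-2 \right)} - 15},2 \right)} + 80 = \frac{\frac{1}{\left(3 - 6\right) - 15} + 2}{2 \frac{1}{\left(3 - 6\right) - 15}} + 80 = \frac{\frac{1}{-3 - 15} + 2}{2 \frac{1}{-3 - 15}} + 80 = \frac{\frac{1}{-18} + 2}{2 \frac{1}{-18}} + 80 = \frac{- \frac{1}{18} + 2}{2 \left(- \frac{1}{18}\right)} + 80 = \frac{1}{2} \left(-18\right) \frac{35}{18} + 80 = - \frac{35}{2} + 80 = \frac{125}{2}$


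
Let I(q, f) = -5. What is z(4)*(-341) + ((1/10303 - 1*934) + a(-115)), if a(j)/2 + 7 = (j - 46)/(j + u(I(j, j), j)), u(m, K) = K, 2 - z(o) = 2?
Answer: -48764094/51515 ≈ -946.60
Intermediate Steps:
z(o) = 0 (z(o) = 2 - 1*2 = 2 - 2 = 0)
a(j) = -14 + (-46 + j)/j (a(j) = -14 + 2*((j - 46)/(j + j)) = -14 + 2*((-46 + j)/((2*j))) = -14 + 2*((-46 + j)*(1/(2*j))) = -14 + 2*((-46 + j)/(2*j)) = -14 + (-46 + j)/j)
z(4)*(-341) + ((1/10303 - 1*934) + a(-115)) = 0*(-341) + ((1/10303 - 1*934) + (-13 - 46/(-115))) = 0 + ((1/10303 - 934) + (-13 - 46*(-1/115))) = 0 + (-9623001/10303 + (-13 + ⅖)) = 0 + (-9623001/10303 - 63/5) = 0 - 48764094/51515 = -48764094/51515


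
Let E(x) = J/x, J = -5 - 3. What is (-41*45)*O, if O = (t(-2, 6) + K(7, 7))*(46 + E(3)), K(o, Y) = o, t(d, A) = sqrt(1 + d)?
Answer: -559650 - 79950*I ≈ -5.5965e+5 - 79950.0*I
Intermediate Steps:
J = -8
E(x) = -8/x
O = 910/3 + 130*I/3 (O = (sqrt(1 - 2) + 7)*(46 - 8/3) = (sqrt(-1) + 7)*(46 - 8*1/3) = (I + 7)*(46 - 8/3) = (7 + I)*(130/3) = 910/3 + 130*I/3 ≈ 303.33 + 43.333*I)
(-41*45)*O = (-41*45)*(910/3 + 130*I/3) = -1845*(910/3 + 130*I/3) = -559650 - 79950*I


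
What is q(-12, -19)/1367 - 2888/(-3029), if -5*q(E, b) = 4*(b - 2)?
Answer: 19993916/20703215 ≈ 0.96574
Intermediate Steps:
q(E, b) = 8/5 - 4*b/5 (q(E, b) = -4*(b - 2)/5 = -4*(-2 + b)/5 = -(-8 + 4*b)/5 = 8/5 - 4*b/5)
q(-12, -19)/1367 - 2888/(-3029) = (8/5 - 4/5*(-19))/1367 - 2888/(-3029) = (8/5 + 76/5)*(1/1367) - 2888*(-1/3029) = (84/5)*(1/1367) + 2888/3029 = 84/6835 + 2888/3029 = 19993916/20703215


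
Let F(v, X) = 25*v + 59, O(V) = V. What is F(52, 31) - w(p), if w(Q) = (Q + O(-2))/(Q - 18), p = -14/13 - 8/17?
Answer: 366881/270 ≈ 1358.8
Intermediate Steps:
F(v, X) = 59 + 25*v
p = -342/221 (p = -14*1/13 - 8*1/17 = -14/13 - 8/17 = -342/221 ≈ -1.5475)
w(Q) = (-2 + Q)/(-18 + Q) (w(Q) = (Q - 2)/(Q - 18) = (-2 + Q)/(-18 + Q))
F(52, 31) - w(p) = (59 + 25*52) - (-2 - 342/221)/(-18 - 342/221) = (59 + 1300) - (-784)/((-4320/221)*221) = 1359 - (-221)*(-784)/(4320*221) = 1359 - 1*49/270 = 1359 - 49/270 = 366881/270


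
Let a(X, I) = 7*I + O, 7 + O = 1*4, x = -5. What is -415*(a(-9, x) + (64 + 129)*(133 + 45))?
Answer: -14241140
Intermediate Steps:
O = -3 (O = -7 + 1*4 = -7 + 4 = -3)
a(X, I) = -3 + 7*I (a(X, I) = 7*I - 3 = -3 + 7*I)
-415*(a(-9, x) + (64 + 129)*(133 + 45)) = -415*((-3 + 7*(-5)) + (64 + 129)*(133 + 45)) = -415*((-3 - 35) + 193*178) = -415*(-38 + 34354) = -415*34316 = -14241140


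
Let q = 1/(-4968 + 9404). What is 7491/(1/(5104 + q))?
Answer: 169606315395/4436 ≈ 3.8234e+7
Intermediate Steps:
q = 1/4436 ≈ 0.00022543
7491/(1/(5104 + q)) = 7491/(1/(5104 + 1/4436)) = 7491/(1/(22641345/4436)) = 7491/(4436/22641345) = 7491*(22641345/4436) = 169606315395/4436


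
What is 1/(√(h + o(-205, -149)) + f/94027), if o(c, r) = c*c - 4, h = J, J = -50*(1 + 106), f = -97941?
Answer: 9209098407/324201532289678 + 8841076729*√36671/324201532289678 ≈ 0.0052506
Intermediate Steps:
J = -5350 (J = -50*107 = -5350)
h = -5350
o(c, r) = -4 + c² (o(c, r) = c² - 4 = -4 + c²)
1/(√(h + o(-205, -149)) + f/94027) = 1/(√(-5350 + (-4 + (-205)²)) - 97941/94027) = 1/(√(-5350 + (-4 + 42025)) - 97941*1/94027) = 1/(√(-5350 + 42021) - 97941/94027) = 1/(√36671 - 97941/94027) = 1/(-97941/94027 + √36671)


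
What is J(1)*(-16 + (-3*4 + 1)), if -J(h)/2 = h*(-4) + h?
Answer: -162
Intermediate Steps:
J(h) = 6*h (J(h) = -2*(h*(-4) + h) = -2*(-4*h + h) = -(-6)*h = 6*h)
J(1)*(-16 + (-3*4 + 1)) = (6*1)*(-16 + (-3*4 + 1)) = 6*(-16 + (-12 + 1)) = 6*(-16 - 11) = 6*(-27) = -162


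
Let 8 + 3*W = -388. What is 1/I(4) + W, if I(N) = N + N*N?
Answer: -2639/20 ≈ -131.95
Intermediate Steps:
W = -132 (W = -8/3 + (1/3)*(-388) = -8/3 - 388/3 = -132)
I(N) = N + N**2
1/I(4) + W = 1/(4*(1 + 4)) - 132 = 1/(4*5) - 132 = 1/20 - 132 = -2639/20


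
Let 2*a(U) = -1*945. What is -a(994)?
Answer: 945/2 ≈ 472.50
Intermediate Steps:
a(U) = -945/2 (a(U) = (-1*945)/2 = (1/2)*(-945) = -945/2)
-a(994) = -1*(-945/2) = 945/2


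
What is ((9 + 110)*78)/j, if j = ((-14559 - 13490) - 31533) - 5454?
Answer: -4641/32518 ≈ -0.14272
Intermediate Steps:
j = -65036 (j = (-28049 - 31533) - 5454 = -59582 - 5454 = -65036)
((9 + 110)*78)/j = ((9 + 110)*78)/(-65036) = (119*78)*(-1/65036) = 9282*(-1/65036) = -4641/32518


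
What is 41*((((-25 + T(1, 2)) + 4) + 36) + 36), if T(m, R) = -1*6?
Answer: 1845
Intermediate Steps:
T(m, R) = -6
41*((((-25 + T(1, 2)) + 4) + 36) + 36) = 41*((((-25 - 6) + 4) + 36) + 36) = 41*(((-31 + 4) + 36) + 36) = 41*((-27 + 36) + 36) = 41*(9 + 36) = 41*45 = 1845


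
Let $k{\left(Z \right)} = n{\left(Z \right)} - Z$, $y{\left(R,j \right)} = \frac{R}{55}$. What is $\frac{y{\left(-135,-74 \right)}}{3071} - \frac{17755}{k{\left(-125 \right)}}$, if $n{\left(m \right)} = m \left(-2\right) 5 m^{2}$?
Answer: $- \frac{6092588}{3566429075} \approx -0.0017083$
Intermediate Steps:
$y{\left(R,j \right)} = \frac{R}{55}$ ($y{\left(R,j \right)} = R \frac{1}{55} = \frac{R}{55}$)
$n{\left(m \right)} = - 10 m^{3}$ ($n{\left(m \right)} = - 2 m 5 m^{2} = - 10 m m^{2} = - 10 m^{3}$)
$k{\left(Z \right)} = - Z - 10 Z^{3}$ ($k{\left(Z \right)} = - 10 Z^{3} - Z = - Z - 10 Z^{3}$)
$\frac{y{\left(-135,-74 \right)}}{3071} - \frac{17755}{k{\left(-125 \right)}} = \frac{\frac{1}{55} \left(-135\right)}{3071} - \frac{17755}{\left(-1\right) \left(-125\right) - 10 \left(-125\right)^{3}} = \left(- \frac{27}{11}\right) \frac{1}{3071} - \frac{17755}{125 - -19531250} = - \frac{27}{33781} - \frac{17755}{125 + 19531250} = - \frac{27}{33781} - \frac{17755}{19531375} = - \frac{27}{33781} - \frac{3551}{3906275} = - \frac{6092588}{3566429075}$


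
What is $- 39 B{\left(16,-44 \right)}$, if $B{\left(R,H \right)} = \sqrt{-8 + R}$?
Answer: $- 78 \sqrt{2} \approx -110.31$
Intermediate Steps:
$- 39 B{\left(16,-44 \right)} = - 39 \sqrt{-8 + 16} = - 39 \sqrt{8} = - 39 \cdot 2 \sqrt{2} = - 78 \sqrt{2}$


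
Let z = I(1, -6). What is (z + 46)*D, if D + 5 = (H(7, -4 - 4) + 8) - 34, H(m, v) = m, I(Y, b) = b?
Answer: -960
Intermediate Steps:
z = -6
D = -24 (D = -5 + ((7 + 8) - 34) = -5 + (15 - 34) = -5 - 19 = -24)
(z + 46)*D = (-6 + 46)*(-24) = 40*(-24) = -960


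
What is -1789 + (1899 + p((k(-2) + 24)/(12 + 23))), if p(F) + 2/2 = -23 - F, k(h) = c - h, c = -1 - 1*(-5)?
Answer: 596/7 ≈ 85.143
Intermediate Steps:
c = 4 (c = -1 + 5 = 4)
k(h) = 4 - h
p(F) = -24 - F (p(F) = -1 + (-23 - F) = -24 - F)
-1789 + (1899 + p((k(-2) + 24)/(12 + 23))) = -1789 + (1899 + (-24 - ((4 - 1*(-2)) + 24)/(12 + 23))) = -1789 + (1899 + (-24 - ((4 + 2) + 24)/35)) = -1789 + (1899 + (-24 - (6 + 24)/35)) = -1789 + (1899 + (-24 - 30/35)) = -1789 + (1899 + (-24 - 1*6/7)) = -1789 + (1899 + (-24 - 6/7)) = -1789 + (1899 - 174/7) = -1789 + 13119/7 = 596/7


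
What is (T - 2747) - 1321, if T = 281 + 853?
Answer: -2934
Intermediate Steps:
T = 1134
(T - 2747) - 1321 = (1134 - 2747) - 1321 = -1613 - 1321 = -2934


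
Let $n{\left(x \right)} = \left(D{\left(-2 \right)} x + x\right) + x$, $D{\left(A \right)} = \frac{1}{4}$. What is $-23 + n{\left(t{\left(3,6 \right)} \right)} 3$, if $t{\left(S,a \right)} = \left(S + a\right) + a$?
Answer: $\frac{313}{4} \approx 78.25$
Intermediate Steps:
$D{\left(A \right)} = \frac{1}{4}$
$t{\left(S,a \right)} = S + 2 a$
$n{\left(x \right)} = \frac{9 x}{4}$ ($n{\left(x \right)} = \left(\frac{x}{4} + x\right) + x = \frac{5 x}{4} + x = \frac{9 x}{4}$)
$-23 + n{\left(t{\left(3,6 \right)} \right)} 3 = -23 + \frac{9 \left(3 + 2 \cdot 6\right)}{4} \cdot 3 = -23 + \frac{9 \left(3 + 12\right)}{4} \cdot 3 = -23 + \frac{9}{4} \cdot 15 \cdot 3 = -23 + \frac{135}{4} \cdot 3 = -23 + \frac{405}{4} = \frac{313}{4}$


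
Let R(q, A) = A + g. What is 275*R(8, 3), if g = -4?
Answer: -275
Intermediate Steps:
R(q, A) = -4 + A (R(q, A) = A - 4 = -4 + A)
275*R(8, 3) = 275*(-4 + 3) = 275*(-1) = -275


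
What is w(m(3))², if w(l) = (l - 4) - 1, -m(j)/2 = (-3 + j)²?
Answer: 25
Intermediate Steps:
m(j) = -2*(-3 + j)²
w(l) = -5 + l (w(l) = (-4 + l) - 1 = -5 + l)
w(m(3))² = (-5 - 2*(-3 + 3)²)² = (-5 - 2*0²)² = (-5 - 2*0)² = (-5 + 0)² = (-5)² = 25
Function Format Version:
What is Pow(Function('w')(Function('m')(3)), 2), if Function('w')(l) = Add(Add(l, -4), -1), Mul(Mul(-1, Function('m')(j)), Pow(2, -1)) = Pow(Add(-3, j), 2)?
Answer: 25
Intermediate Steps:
Function('m')(j) = Mul(-2, Pow(Add(-3, j), 2))
Function('w')(l) = Add(-5, l) (Function('w')(l) = Add(Add(-4, l), -1) = Add(-5, l))
Pow(Function('w')(Function('m')(3)), 2) = Pow(Add(-5, Mul(-2, Pow(Add(-3, 3), 2))), 2) = Pow(Add(-5, Mul(-2, Pow(0, 2))), 2) = Pow(Add(-5, Mul(-2, 0)), 2) = Pow(Add(-5, 0), 2) = Pow(-5, 2) = 25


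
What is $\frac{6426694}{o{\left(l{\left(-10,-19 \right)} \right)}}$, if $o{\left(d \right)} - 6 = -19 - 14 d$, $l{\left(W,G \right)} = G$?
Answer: $\frac{6426694}{253} \approx 25402.0$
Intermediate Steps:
$o{\left(d \right)} = -13 - 14 d$ ($o{\left(d \right)} = 6 - \left(19 + 14 d\right) = -13 - 14 d$)
$\frac{6426694}{o{\left(l{\left(-10,-19 \right)} \right)}} = \frac{6426694}{-13 - -266} = \frac{6426694}{-13 + 266} = \frac{6426694}{253}$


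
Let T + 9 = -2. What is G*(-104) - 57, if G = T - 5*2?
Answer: 2127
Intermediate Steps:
T = -11 (T = -9 - 2 = -11)
G = -21 (G = -11 - 5*2 = -11 - 10 = -21)
G*(-104) - 57 = -21*(-104) - 57 = 2184 - 57 = 2127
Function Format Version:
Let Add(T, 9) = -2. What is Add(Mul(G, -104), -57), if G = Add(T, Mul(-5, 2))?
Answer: 2127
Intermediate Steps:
T = -11 (T = Add(-9, -2) = -11)
G = -21 (G = Add(-11, Mul(-5, 2)) = Add(-11, -10) = -21)
Add(Mul(G, -104), -57) = Add(Mul(-21, -104), -57) = Add(2184, -57) = 2127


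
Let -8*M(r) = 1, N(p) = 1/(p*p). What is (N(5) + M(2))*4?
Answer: -17/50 ≈ -0.34000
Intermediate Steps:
N(p) = p⁻²
M(r) = -⅛ (M(r) = -⅛*1 = -⅛)
(N(5) + M(2))*4 = (5⁻² - ⅛)*4 = (1/25 - ⅛)*4 = -17/200*4 = -17/50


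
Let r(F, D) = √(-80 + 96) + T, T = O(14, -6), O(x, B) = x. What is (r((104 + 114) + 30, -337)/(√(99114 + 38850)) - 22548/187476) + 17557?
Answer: 274291132/15623 + 3*√34491/11497 ≈ 17557.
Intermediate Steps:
T = 14
r(F, D) = 18 (r(F, D) = √(-80 + 96) + 14 = √16 + 14 = 4 + 14 = 18)
(r((104 + 114) + 30, -337)/(√(99114 + 38850)) - 22548/187476) + 17557 = (18/(√(99114 + 38850)) - 22548/187476) + 17557 = (18/(√137964) - 22548*1/187476) + 17557 = (18/((2*√34491)) - 1879/15623) + 17557 = (18*(√34491/68982) - 1879/15623) + 17557 = (3*√34491/11497 - 1879/15623) + 17557 = (-1879/15623 + 3*√34491/11497) + 17557 = 274291132/15623 + 3*√34491/11497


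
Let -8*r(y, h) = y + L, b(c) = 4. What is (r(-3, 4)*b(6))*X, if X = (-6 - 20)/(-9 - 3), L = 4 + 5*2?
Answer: -143/12 ≈ -11.917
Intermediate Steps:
L = 14 (L = 4 + 10 = 14)
X = 13/6 (X = -26/(-12) = -26*(-1/12) = 13/6 ≈ 2.1667)
r(y, h) = -7/4 - y/8 (r(y, h) = -(y + 14)/8 = -(14 + y)/8 = -7/4 - y/8)
(r(-3, 4)*b(6))*X = ((-7/4 - 1/8*(-3))*4)*(13/6) = ((-7/4 + 3/8)*4)*(13/6) = -11/8*4*(13/6) = -11/2*13/6 = -143/12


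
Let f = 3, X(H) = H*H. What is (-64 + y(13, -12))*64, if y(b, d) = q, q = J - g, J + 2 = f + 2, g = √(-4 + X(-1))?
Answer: -3904 - 64*I*√3 ≈ -3904.0 - 110.85*I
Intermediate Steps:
X(H) = H²
g = I*√3 (g = √(-4 + (-1)²) = √(-4 + 1) = √(-3) = I*√3 ≈ 1.732*I)
J = 3 (J = -2 + (3 + 2) = -2 + 5 = 3)
q = 3 - I*√3 ≈ 3.0 - 1.732*I
y(b, d) = 3 - I*√3
(-64 + y(13, -12))*64 = (-64 + (3 - I*√3))*64 = (-61 - I*√3)*64 = -3904 - 64*I*√3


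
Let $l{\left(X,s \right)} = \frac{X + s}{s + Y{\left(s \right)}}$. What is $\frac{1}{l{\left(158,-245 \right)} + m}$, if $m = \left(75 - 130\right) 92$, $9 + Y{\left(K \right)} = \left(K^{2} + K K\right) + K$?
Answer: $- \frac{119551}{604928147} \approx -0.00019763$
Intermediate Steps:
$Y{\left(K \right)} = -9 + K + 2 K^{2}$ ($Y{\left(K \right)} = -9 + \left(\left(K^{2} + K K\right) + K\right) = -9 + \left(\left(K^{2} + K^{2}\right) + K\right) = -9 + \left(2 K^{2} + K\right) = -9 + \left(K + 2 K^{2}\right) = -9 + K + 2 K^{2}$)
$l{\left(X,s \right)} = \frac{X + s}{-9 + 2 s + 2 s^{2}}$ ($l{\left(X,s \right)} = \frac{X + s}{s + \left(-9 + s + 2 s^{2}\right)} = \frac{X + s}{-9 + 2 s + 2 s^{2}}$)
$m = -5060$ ($m = \left(-55\right) 92 = -5060$)
$\frac{1}{l{\left(158,-245 \right)} + m} = \frac{1}{\frac{158 - 245}{-9 + 2 \left(-245\right) + 2 \left(-245\right)^{2}} - 5060} = \frac{1}{\frac{1}{-9 - 490 + 2 \cdot 60025} \left(-87\right) - 5060} = \frac{1}{\frac{1}{-9 - 490 + 120050} \left(-87\right) - 5060} = \frac{1}{\frac{1}{119551} \left(-87\right) - 5060} = \frac{1}{- \frac{87}{119551} - 5060} = \frac{1}{- \frac{604928147}{119551}} = - \frac{119551}{604928147}$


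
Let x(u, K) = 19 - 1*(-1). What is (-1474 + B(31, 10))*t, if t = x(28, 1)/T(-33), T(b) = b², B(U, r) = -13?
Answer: -29740/1089 ≈ -27.309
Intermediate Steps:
x(u, K) = 20 (x(u, K) = 19 + 1 = 20)
t = 20/1089 (t = 20/((-33)²) = 20/1089 ≈ 0.018365)
(-1474 + B(31, 10))*t = (-1474 - 13)*(20/1089) = -1487*20/1089 = -29740/1089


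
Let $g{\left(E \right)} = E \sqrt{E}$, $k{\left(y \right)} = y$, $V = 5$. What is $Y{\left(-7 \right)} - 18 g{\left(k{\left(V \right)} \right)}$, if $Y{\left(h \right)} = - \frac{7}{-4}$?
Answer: $\frac{7}{4} - 90 \sqrt{5} \approx -199.5$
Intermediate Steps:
$Y{\left(h \right)} = \frac{7}{4}$ ($Y{\left(h \right)} = \left(-7\right) \left(- \frac{1}{4}\right) = \frac{7}{4}$)
$g{\left(E \right)} = E^{\frac{3}{2}}$
$Y{\left(-7 \right)} - 18 g{\left(k{\left(V \right)} \right)} = \frac{7}{4} - 18 \cdot 5^{\frac{3}{2}} = \frac{7}{4} - 18 \cdot 5 \sqrt{5} = \frac{7}{4} - 90 \sqrt{5}$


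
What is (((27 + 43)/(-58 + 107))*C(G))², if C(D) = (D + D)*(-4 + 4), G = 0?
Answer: 0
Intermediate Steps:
C(D) = 0 (C(D) = (2*D)*0 = 0)
(((27 + 43)/(-58 + 107))*C(G))² = (((27 + 43)/(-58 + 107))*0)² = ((70/49)*0)² = ((70*(1/49))*0)² = ((10/7)*0)² = 0² = 0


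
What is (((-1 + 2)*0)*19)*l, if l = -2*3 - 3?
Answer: 0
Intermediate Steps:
l = -9 (l = -6 - 3 = -9)
(((-1 + 2)*0)*19)*l = (((-1 + 2)*0)*19)*(-9) = ((1*0)*19)*(-9) = (0*19)*(-9) = 0*(-9) = 0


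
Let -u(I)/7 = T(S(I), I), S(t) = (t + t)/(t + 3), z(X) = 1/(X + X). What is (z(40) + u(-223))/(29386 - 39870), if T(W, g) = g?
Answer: -124881/838720 ≈ -0.14889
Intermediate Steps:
z(X) = 1/(2*X)
S(t) = 2*t/(3 + t) (S(t) = (2*t)/(3 + t) = 2*t/(3 + t))
u(I) = -7*I
(z(40) + u(-223))/(29386 - 39870) = ((½)/40 - 7*(-223))/(29386 - 39870) = ((½)*(1/40) + 1561)/(-10484) = (1/80 + 1561)*(-1/10484) = (124881/80)*(-1/10484) = -124881/838720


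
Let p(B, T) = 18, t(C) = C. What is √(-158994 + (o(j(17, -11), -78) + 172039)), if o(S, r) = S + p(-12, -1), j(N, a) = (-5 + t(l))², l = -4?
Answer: 2*√3286 ≈ 114.65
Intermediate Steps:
j(N, a) = 81 (j(N, a) = (-5 - 4)² = (-9)² = 81)
o(S, r) = 18 + S (o(S, r) = S + 18 = 18 + S)
√(-158994 + (o(j(17, -11), -78) + 172039)) = √(-158994 + ((18 + 81) + 172039)) = √(-158994 + (99 + 172039)) = √(-158994 + 172138) = √13144 = 2*√3286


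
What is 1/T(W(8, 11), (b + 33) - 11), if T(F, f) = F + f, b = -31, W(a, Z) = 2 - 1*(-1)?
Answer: -⅙ ≈ -0.16667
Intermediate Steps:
W(a, Z) = 3 (W(a, Z) = 2 + 1 = 3)
1/T(W(8, 11), (b + 33) - 11) = 1/(3 + ((-31 + 33) - 11)) = 1/(3 + (2 - 11)) = 1/(3 - 9) = 1/(-6) = -⅙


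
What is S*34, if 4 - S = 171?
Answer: -5678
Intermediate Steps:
S = -167 (S = 4 - 1*171 = 4 - 171 = -167)
S*34 = -167*34 = -5678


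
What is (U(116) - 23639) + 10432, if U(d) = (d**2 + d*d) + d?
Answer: 13821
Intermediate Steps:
U(d) = d + 2*d**2 (U(d) = (d**2 + d**2) + d = 2*d**2 + d = d + 2*d**2)
(U(116) - 23639) + 10432 = (116*(1 + 2*116) - 23639) + 10432 = (116*(1 + 232) - 23639) + 10432 = (116*233 - 23639) + 10432 = (27028 - 23639) + 10432 = 3389 + 10432 = 13821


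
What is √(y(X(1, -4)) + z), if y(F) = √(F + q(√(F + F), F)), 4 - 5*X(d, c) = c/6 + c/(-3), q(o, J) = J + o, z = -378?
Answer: √(-3402 + 3*√6*√(2 + √3))/3 ≈ 19.402*I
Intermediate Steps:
X(d, c) = ⅘ + c/30 (X(d, c) = ⅘ - (c/6 + c/(-3))/5 = ⅘ - (c*(⅙) + c*(-⅓))/5 = ⅘ - (c/6 - c/3)/5 = ⅘ - (-1)*c/30 = ⅘ + c/30)
y(F) = √(2*F + √2*√F) (y(F) = √(F + (F + √(F + F))) = √(F + (F + √(2*F))) = √(F + (F + √2*√F)) = √(2*F + √2*√F))
√(y(X(1, -4)) + z) = √(√(2*(⅘ + (1/30)*(-4)) + √2*√(⅘ + (1/30)*(-4))) - 378) = √(√(2*(⅘ - 2/15) + √2*√(⅘ - 2/15)) - 378) = √(√(2*(⅔) + √2*√(⅔)) - 378) = √(√(4/3 + √2*(√6/3)) - 378) = √(√(4/3 + 2*√3/3) - 378) = √(-378 + √(4/3 + 2*√3/3))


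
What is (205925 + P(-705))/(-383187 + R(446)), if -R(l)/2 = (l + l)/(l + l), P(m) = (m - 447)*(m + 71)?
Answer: -936293/383189 ≈ -2.4434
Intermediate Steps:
P(m) = (-447 + m)*(71 + m)
R(l) = -2 (R(l) = -2*(l + l)/(l + l) = -2*2*l/(2*l) = -2*2*l*1/(2*l) = -2*1 = -2)
(205925 + P(-705))/(-383187 + R(446)) = (205925 + (-31737 + (-705)**2 - 376*(-705)))/(-383187 - 2) = (205925 + (-31737 + 497025 + 265080))/(-383189) = (205925 + 730368)*(-1/383189) = 936293*(-1/383189) = -936293/383189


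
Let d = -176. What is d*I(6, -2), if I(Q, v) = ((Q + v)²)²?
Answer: -45056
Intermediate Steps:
I(Q, v) = (Q + v)⁴
d*I(6, -2) = -176*(6 - 2)⁴ = -176*4⁴ = -176*256 = -45056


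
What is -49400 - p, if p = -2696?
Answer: -46704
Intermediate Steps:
-49400 - p = -49400 - 1*(-2696) = -49400 + 2696 = -46704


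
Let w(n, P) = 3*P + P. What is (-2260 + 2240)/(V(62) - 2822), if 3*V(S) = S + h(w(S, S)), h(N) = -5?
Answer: 20/2803 ≈ 0.0071352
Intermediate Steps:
w(n, P) = 4*P
V(S) = -5/3 + S/3 (V(S) = (S - 5)/3 = (-5 + S)/3 = -5/3 + S/3)
(-2260 + 2240)/(V(62) - 2822) = (-2260 + 2240)/((-5/3 + (⅓)*62) - 2822) = -20/((-5/3 + 62/3) - 2822) = -20/(19 - 2822) = -20/(-2803) = -20*(-1/2803) = 20/2803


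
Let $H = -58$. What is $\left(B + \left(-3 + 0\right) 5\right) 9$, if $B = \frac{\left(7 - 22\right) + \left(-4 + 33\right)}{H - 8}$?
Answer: $- \frac{1506}{11} \approx -136.91$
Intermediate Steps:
$B = - \frac{7}{33}$ ($B = \frac{\left(7 - 22\right) + \left(-4 + 33\right)}{-58 - 8} = \frac{\left(7 - 22\right) + 29}{-66} = \left(-15 + 29\right) \left(- \frac{1}{66}\right) = 14 \left(- \frac{1}{66}\right) = - \frac{7}{33} \approx -0.21212$)
$\left(B + \left(-3 + 0\right) 5\right) 9 = \left(- \frac{7}{33} + \left(-3 + 0\right) 5\right) 9 = \left(- \frac{7}{33} - 15\right) 9 = \left(- \frac{502}{33}\right) 9 = - \frac{1506}{11}$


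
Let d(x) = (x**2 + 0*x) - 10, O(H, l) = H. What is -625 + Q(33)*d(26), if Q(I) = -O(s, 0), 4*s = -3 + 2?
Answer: -917/2 ≈ -458.50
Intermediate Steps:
s = -1/4 (s = (-3 + 2)/4 = (1/4)*(-1) = -1/4 ≈ -0.25000)
Q(I) = 1/4 (Q(I) = -1*(-1/4) = 1/4)
d(x) = -10 + x**2 (d(x) = (x**2 + 0) - 10 = x**2 - 10 = -10 + x**2)
-625 + Q(33)*d(26) = -625 + (-10 + 26**2)/4 = -625 + (-10 + 676)/4 = -625 + (1/4)*666 = -625 + 333/2 = -917/2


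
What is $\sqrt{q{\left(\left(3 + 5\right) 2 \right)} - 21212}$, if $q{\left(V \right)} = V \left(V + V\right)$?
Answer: $30 i \sqrt{23} \approx 143.88 i$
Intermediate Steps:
$q{\left(V \right)} = 2 V^{2}$ ($q{\left(V \right)} = V 2 V = 2 V^{2}$)
$\sqrt{q{\left(\left(3 + 5\right) 2 \right)} - 21212} = \sqrt{2 \left(\left(3 + 5\right) 2\right)^{2} - 21212} = \sqrt{2 \left(8 \cdot 2\right)^{2} - 21212} = \sqrt{2 \cdot 16^{2} - 21212} = \sqrt{2 \cdot 256 - 21212} = \sqrt{512 - 21212} = \sqrt{-20700} = 30 i \sqrt{23}$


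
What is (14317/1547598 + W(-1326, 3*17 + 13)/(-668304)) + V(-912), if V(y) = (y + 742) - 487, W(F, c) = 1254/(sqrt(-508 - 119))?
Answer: -1016757569/1547598 + I*sqrt(627)/334152 ≈ -656.99 + 7.4936e-5*I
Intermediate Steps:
W(F, c) = -2*I*sqrt(627) (W(F, c) = 1254/(sqrt(-627)) = 1254/((I*sqrt(627))) = 1254*(-I*sqrt(627)/627) = -2*I*sqrt(627))
V(y) = 255 + y (V(y) = (742 + y) - 487 = 255 + y)
(14317/1547598 + W(-1326, 3*17 + 13)/(-668304)) + V(-912) = (14317/1547598 - 2*I*sqrt(627)/(-668304)) + (255 - 912) = (14317*(1/1547598) - 2*I*sqrt(627)*(-1/668304)) - 657 = (14317/1547598 + I*sqrt(627)/334152) - 657 = -1016757569/1547598 + I*sqrt(627)/334152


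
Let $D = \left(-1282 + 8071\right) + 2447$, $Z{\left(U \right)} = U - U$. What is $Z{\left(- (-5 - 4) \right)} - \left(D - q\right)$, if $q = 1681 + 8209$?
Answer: $654$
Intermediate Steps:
$Z{\left(U \right)} = 0$
$q = 9890$
$D = 9236$ ($D = 6789 + 2447 = 9236$)
$Z{\left(- (-5 - 4) \right)} - \left(D - q\right) = 0 + \left(9890 - 9236\right) = 0 + 654 = 654$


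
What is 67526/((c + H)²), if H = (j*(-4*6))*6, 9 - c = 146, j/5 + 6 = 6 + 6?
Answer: 67526/19864849 ≈ 0.0033993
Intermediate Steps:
j = 30 (j = -30 + 5*(6 + 6) = -30 + 5*12 = -30 + 60 = 30)
c = -137 (c = 9 - 1*146 = 9 - 146 = -137)
H = -4320 (H = (30*(-4*6))*6 = (30*(-24))*6 = -720*6 = -4320)
67526/((c + H)²) = 67526/((-137 - 4320)²) = 67526/((-4457)²) = 67526/19864849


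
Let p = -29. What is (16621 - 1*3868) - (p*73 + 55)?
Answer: 14815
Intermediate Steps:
(16621 - 1*3868) - (p*73 + 55) = (16621 - 1*3868) - (-29*73 + 55) = (16621 - 3868) - (-2117 + 55) = 12753 - 1*(-2062) = 12753 + 2062 = 14815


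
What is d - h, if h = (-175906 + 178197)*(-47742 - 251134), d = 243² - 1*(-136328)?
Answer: 684920293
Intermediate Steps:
d = 195377 (d = 59049 + 136328 = 195377)
h = -684724916 (h = 2291*(-298876) = -684724916)
d - h = 195377 - 1*(-684724916) = 195377 + 684724916 = 684920293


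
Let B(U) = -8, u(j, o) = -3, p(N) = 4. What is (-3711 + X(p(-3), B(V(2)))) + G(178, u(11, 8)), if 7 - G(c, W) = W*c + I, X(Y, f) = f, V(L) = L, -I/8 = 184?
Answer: -1706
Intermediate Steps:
I = -1472 (I = -8*184 = -1472)
G(c, W) = 1479 - W*c (G(c, W) = 7 - (W*c - 1472) = 7 - (-1472 + W*c) = 7 + (1472 - W*c) = 1479 - W*c)
(-3711 + X(p(-3), B(V(2)))) + G(178, u(11, 8)) = (-3711 - 8) + (1479 - 1*(-3)*178) = -3719 + (1479 + 534) = -3719 + 2013 = -1706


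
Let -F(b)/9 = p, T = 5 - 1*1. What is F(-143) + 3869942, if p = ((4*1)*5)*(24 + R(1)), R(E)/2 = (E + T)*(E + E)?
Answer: 3862022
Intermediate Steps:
T = 4 (T = 5 - 1 = 4)
R(E) = 4*E*(4 + E) (R(E) = 2*((E + 4)*(E + E)) = 2*((4 + E)*(2*E)) = 2*(2*E*(4 + E)) = 4*E*(4 + E))
p = 880 (p = ((4*1)*5)*(24 + 4*1*(4 + 1)) = (4*5)*(24 + 4*1*5) = 20*(24 + 20) = 20*44 = 880)
F(b) = -7920 (F(b) = -9*880 = -7920)
F(-143) + 3869942 = -7920 + 3869942 = 3862022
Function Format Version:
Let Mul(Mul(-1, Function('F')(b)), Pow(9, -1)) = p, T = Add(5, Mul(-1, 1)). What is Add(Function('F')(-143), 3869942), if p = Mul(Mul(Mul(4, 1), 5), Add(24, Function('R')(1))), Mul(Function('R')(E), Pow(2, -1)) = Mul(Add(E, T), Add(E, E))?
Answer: 3862022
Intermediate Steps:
T = 4 (T = Add(5, -1) = 4)
Function('R')(E) = Mul(4, E, Add(4, E)) (Function('R')(E) = Mul(2, Mul(Add(E, 4), Add(E, E))) = Mul(2, Mul(Add(4, E), Mul(2, E))) = Mul(2, Mul(2, E, Add(4, E))) = Mul(4, E, Add(4, E)))
p = 880 (p = Mul(Mul(Mul(4, 1), 5), Add(24, Mul(4, 1, Add(4, 1)))) = Mul(Mul(4, 5), Add(24, Mul(4, 1, 5))) = Mul(20, Add(24, 20)) = Mul(20, 44) = 880)
Function('F')(b) = -7920 (Function('F')(b) = Mul(-9, 880) = -7920)
Add(Function('F')(-143), 3869942) = Add(-7920, 3869942) = 3862022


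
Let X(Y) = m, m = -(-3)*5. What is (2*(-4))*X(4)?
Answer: -120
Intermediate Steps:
m = 15 (m = -1*(-15) = 15)
X(Y) = 15
(2*(-4))*X(4) = (2*(-4))*15 = -8*15 = -120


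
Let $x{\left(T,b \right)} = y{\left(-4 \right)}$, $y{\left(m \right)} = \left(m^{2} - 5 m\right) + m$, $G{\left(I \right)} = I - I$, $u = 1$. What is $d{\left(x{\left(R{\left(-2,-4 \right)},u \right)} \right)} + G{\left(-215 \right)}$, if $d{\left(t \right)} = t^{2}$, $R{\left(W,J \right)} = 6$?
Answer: $1024$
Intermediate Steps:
$G{\left(I \right)} = 0$
$y{\left(m \right)} = m^{2} - 4 m$
$x{\left(T,b \right)} = 32$ ($x{\left(T,b \right)} = - 4 \left(-4 - 4\right) = \left(-4\right) \left(-8\right) = 32$)
$d{\left(x{\left(R{\left(-2,-4 \right)},u \right)} \right)} + G{\left(-215 \right)} = 32^{2} + 0 = 1024 + 0 = 1024$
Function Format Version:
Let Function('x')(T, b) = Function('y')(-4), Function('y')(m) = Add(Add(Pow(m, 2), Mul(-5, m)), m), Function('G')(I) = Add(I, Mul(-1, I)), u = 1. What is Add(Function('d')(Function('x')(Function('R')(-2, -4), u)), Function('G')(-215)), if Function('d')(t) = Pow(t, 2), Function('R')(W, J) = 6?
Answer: 1024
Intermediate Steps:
Function('G')(I) = 0
Function('y')(m) = Add(Pow(m, 2), Mul(-4, m))
Function('x')(T, b) = 32 (Function('x')(T, b) = Mul(-4, Add(-4, -4)) = Mul(-4, -8) = 32)
Add(Function('d')(Function('x')(Function('R')(-2, -4), u)), Function('G')(-215)) = Add(Pow(32, 2), 0) = Add(1024, 0) = 1024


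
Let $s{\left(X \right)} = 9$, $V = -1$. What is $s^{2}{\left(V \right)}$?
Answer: $81$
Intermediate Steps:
$s^{2}{\left(V \right)} = 9^{2} = 81$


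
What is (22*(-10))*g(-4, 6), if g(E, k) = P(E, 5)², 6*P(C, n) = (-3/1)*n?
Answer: -1375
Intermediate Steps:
P(C, n) = -n/2 (P(C, n) = ((-3/1)*n)/6 = ((-3*1)*n)/6 = (-3*n)/6 = -n/2)
g(E, k) = 25/4 (g(E, k) = (-½*5)² = (-5/2)² = 25/4)
(22*(-10))*g(-4, 6) = (22*(-10))*(25/4) = -220*25/4 = -1375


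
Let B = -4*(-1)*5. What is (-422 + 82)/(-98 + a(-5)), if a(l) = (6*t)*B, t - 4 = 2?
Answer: -170/311 ≈ -0.54662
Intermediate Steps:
t = 6 (t = 4 + 2 = 6)
B = 20 (B = 4*5 = 20)
a(l) = 720 (a(l) = (6*6)*20 = 36*20 = 720)
(-422 + 82)/(-98 + a(-5)) = (-422 + 82)/(-98 + 720) = -340/622 = -340*1/622 = -170/311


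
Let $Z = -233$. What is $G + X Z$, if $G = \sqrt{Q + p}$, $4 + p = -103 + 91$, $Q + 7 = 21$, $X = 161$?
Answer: $-37513 + i \sqrt{2} \approx -37513.0 + 1.4142 i$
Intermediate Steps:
$Q = 14$ ($Q = -7 + 21 = 14$)
$p = -16$ ($p = -4 + \left(-103 + 91\right) = -4 - 12 = -16$)
$G = i \sqrt{2}$ ($G = \sqrt{14 - 16} = \sqrt{-2} = i \sqrt{2} \approx 1.4142 i$)
$G + X Z = i \sqrt{2} + 161 \left(-233\right) = i \sqrt{2} - 37513 = -37513 + i \sqrt{2}$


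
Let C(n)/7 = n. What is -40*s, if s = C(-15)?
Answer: 4200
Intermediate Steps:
C(n) = 7*n
s = -105 (s = 7*(-15) = -105)
-40*s = -40*(-105) = 4200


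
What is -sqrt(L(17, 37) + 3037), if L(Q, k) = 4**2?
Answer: -sqrt(3053) ≈ -55.254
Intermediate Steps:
L(Q, k) = 16
-sqrt(L(17, 37) + 3037) = -sqrt(16 + 3037) = -sqrt(3053)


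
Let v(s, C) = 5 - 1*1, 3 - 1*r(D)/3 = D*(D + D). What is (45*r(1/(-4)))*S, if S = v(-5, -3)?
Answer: 3105/2 ≈ 1552.5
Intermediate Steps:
r(D) = 9 - 6*D² (r(D) = 9 - 3*D*(D + D) = 9 - 3*D*2*D = 9 - 6*D²)
v(s, C) = 4 (v(s, C) = 5 - 1 = 4)
S = 4
(45*r(1/(-4)))*S = (45*(9 - 6*(1/(-4))²))*4 = (45*(9 - 6*(-¼)²))*4 = (45*(9 - 6*1/16))*4 = (45*(9 - 3/8))*4 = (45*(69/8))*4 = (3105/8)*4 = 3105/2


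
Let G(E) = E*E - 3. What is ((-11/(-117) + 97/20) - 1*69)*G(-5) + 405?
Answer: -1174951/1170 ≈ -1004.2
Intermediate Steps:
G(E) = -3 + E² (G(E) = E² - 3 = -3 + E²)
((-11/(-117) + 97/20) - 1*69)*G(-5) + 405 = ((-11/(-117) + 97/20) - 1*69)*(-3 + (-5)²) + 405 = ((-11*(-1/117) + 97*(1/20)) - 69)*(-3 + 25) + 405 = ((11/117 + 97/20) - 69)*22 + 405 = (11569/2340 - 69)*22 + 405 = -149891/2340*22 + 405 = -1648801/1170 + 405 = -1174951/1170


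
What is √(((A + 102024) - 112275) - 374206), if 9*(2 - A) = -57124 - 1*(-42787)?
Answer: I*√382862 ≈ 618.76*I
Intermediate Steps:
A = 1595 (A = 2 - (-57124 - 1*(-42787))/9 = 2 - (-57124 + 42787)/9 = 2 - ⅑*(-14337) = 2 + 1593 = 1595)
√(((A + 102024) - 112275) - 374206) = √(((1595 + 102024) - 112275) - 374206) = √((103619 - 112275) - 374206) = √(-8656 - 374206) = √(-382862) = I*√382862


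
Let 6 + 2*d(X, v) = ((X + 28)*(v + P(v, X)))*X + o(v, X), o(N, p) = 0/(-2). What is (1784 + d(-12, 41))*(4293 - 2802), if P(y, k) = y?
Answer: -9081681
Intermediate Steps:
o(N, p) = 0 (o(N, p) = 0*(-½) = 0)
d(X, v) = -3 + X*v*(28 + X) (d(X, v) = -3 + (((X + 28)*(v + v))*X + 0)/2 = -3 + (((28 + X)*(2*v))*X + 0)/2 = -3 + ((2*v*(28 + X))*X + 0)/2 = -3 + (2*X*v*(28 + X) + 0)/2 = -3 + (2*X*v*(28 + X))/2 = -3 + X*v*(28 + X))
(1784 + d(-12, 41))*(4293 - 2802) = (1784 + (-3 + 41*(-12)² + 28*(-12)*41))*(4293 - 2802) = (1784 + (-3 + 41*144 - 13776))*1491 = (1784 + (-3 + 5904 - 13776))*1491 = (1784 - 7875)*1491 = -6091*1491 = -9081681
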